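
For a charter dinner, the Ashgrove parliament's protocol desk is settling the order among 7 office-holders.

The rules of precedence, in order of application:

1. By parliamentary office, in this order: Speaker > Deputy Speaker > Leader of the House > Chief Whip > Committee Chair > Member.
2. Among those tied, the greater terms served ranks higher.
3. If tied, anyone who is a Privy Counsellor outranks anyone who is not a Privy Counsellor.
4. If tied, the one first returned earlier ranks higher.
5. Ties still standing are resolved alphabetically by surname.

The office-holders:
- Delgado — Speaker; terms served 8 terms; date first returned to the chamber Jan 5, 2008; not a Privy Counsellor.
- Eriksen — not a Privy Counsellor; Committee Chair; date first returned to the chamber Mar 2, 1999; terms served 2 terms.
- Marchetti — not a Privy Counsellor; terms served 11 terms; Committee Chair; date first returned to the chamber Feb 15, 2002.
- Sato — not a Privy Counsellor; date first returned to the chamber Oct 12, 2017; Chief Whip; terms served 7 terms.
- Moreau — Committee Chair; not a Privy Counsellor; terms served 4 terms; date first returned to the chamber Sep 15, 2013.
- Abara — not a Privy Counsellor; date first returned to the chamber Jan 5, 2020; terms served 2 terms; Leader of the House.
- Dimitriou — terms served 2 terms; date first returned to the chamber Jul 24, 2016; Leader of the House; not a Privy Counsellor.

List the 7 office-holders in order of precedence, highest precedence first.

Delgado, Dimitriou, Abara, Sato, Marchetti, Moreau, Eriksen

By parliamentary office: Delgado (Speaker); then Dimitriou and Abara (Leader of the House); then Sato (Chief Whip); then Marchetti, Moreau and Eriksen (Committee Chair).
Dimitriou and Abara both have terms served 2 terms, so the next rule applies.
Dimitriou and Abara are each not a Privy Counsellor, so the next rule applies.
Among Dimitriou and Abara, by date first returned to the chamber (earlier first): Dimitriou (Jul 24, 2016) before Abara (Jan 5, 2020).
Among Marchetti, Moreau and Eriksen, by terms served (higher first): Marchetti (11 terms) before Moreau (4 terms) before Eriksen (2 terms).
Full order: Delgado, Dimitriou, Abara, Sato, Marchetti, Moreau, Eriksen.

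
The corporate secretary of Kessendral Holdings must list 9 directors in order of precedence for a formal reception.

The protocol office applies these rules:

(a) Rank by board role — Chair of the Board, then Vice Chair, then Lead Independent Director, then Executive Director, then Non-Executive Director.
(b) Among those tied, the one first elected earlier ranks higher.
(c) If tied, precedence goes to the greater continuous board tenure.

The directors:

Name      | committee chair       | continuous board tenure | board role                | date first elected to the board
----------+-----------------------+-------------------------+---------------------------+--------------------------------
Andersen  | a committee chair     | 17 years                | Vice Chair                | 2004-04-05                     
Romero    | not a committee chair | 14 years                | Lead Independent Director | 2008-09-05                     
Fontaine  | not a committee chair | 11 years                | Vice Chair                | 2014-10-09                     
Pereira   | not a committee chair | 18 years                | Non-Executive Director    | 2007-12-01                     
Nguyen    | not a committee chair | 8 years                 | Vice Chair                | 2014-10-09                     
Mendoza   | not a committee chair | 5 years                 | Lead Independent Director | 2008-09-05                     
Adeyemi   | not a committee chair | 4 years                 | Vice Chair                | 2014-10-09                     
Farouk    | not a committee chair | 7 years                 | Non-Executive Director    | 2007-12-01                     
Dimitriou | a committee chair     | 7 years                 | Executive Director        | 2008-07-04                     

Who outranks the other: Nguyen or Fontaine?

By board role: Andersen, Fontaine, Nguyen and Adeyemi (Vice Chair); then Romero and Mendoza (Lead Independent Director); then Dimitriou (Executive Director); then Pereira and Farouk (Non-Executive Director).
Among Andersen, Fontaine, Nguyen and Adeyemi, by date first elected to the board (earlier first): Andersen (2004-04-05) before Fontaine, Nguyen and Adeyemi (2014-10-09).
Among Fontaine, Nguyen and Adeyemi, by continuous board tenure (higher first): Fontaine (11 years) before Nguyen (8 years) before Adeyemi (4 years).
Romero and Mendoza both have date first elected to the board 2008-09-05, so the next rule applies.
Among Romero and Mendoza, by continuous board tenure (higher first): Romero (14 years) before Mendoza (5 years).
Pereira and Farouk both have date first elected to the board 2007-12-01, so the next rule applies.
Among Pereira and Farouk, by continuous board tenure (higher first): Pereira (18 years) before Farouk (7 years).
So Fontaine takes precedence.

Fontaine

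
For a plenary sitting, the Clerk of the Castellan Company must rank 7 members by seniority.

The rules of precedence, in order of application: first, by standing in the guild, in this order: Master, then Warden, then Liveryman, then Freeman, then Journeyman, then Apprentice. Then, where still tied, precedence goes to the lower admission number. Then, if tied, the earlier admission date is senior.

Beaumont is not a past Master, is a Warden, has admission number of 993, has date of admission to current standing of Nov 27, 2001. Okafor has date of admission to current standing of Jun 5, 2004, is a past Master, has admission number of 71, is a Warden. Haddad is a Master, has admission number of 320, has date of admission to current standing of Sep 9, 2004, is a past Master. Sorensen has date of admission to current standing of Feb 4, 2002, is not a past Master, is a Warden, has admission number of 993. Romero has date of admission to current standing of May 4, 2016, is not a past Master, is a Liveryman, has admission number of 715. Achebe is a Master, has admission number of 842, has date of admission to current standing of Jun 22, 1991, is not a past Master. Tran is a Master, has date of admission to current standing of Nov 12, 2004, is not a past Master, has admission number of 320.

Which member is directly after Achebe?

By standing in the guild: Haddad, Tran and Achebe (Master); then Okafor, Beaumont and Sorensen (Warden); then Romero (Liveryman).
Among Haddad, Tran and Achebe, by admission number (lower first): Haddad and Tran (320) before Achebe (842).
Among Haddad and Tran, by date of admission to current standing (earlier first): Haddad (Sep 9, 2004) before Tran (Nov 12, 2004).
Among Okafor, Beaumont and Sorensen, by admission number (lower first): Okafor (71) before Beaumont and Sorensen (993).
Among Beaumont and Sorensen, by date of admission to current standing (earlier first): Beaumont (Nov 27, 2001) before Sorensen (Feb 4, 2002).
Order: Haddad, Tran, Achebe, Okafor, Beaumont, Sorensen, Romero.

Okafor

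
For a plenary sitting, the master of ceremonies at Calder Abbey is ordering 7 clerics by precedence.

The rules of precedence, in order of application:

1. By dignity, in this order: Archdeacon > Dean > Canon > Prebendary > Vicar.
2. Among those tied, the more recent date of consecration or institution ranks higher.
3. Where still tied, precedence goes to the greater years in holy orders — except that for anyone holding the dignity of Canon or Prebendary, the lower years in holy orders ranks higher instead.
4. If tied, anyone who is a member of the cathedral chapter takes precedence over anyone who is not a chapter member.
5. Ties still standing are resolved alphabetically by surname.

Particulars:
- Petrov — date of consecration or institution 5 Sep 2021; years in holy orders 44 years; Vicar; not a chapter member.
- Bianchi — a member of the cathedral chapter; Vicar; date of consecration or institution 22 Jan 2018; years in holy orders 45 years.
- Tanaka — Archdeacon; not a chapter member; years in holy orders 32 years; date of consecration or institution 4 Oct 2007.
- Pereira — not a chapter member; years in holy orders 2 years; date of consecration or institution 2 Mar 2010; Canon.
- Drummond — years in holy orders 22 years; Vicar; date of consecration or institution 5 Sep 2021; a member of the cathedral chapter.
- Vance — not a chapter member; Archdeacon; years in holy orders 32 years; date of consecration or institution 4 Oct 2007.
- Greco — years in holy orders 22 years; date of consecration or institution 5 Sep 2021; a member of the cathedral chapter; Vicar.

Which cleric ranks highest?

By dignity: Tanaka and Vance (Archdeacon); then Pereira (Canon); then Petrov, Drummond, Greco and Bianchi (Vicar).
Tanaka and Vance both have date of consecration or institution 4 Oct 2007, so the next rule applies.
Tanaka and Vance both have years in holy orders 32 years, so the next rule applies.
Tanaka and Vance are each not a chapter member, so the next rule applies.
Among Tanaka and Vance, alphabetically by surname: Tanaka before Vance.
Among Petrov, Drummond, Greco and Bianchi, by date of consecration or institution (later first): Petrov, Drummond and Greco (5 Sep 2021) before Bianchi (22 Jan 2018).
Among Petrov, Drummond and Greco, by years in holy orders (higher first): Petrov (44 years) before Drummond and Greco (22 years).
Drummond and Greco are each a member of the cathedral chapter, so the next rule applies.
Among Drummond and Greco, alphabetically by surname: Drummond before Greco.
Order: Tanaka, Vance, Pereira, Petrov, Drummond, Greco, Bianchi.

Tanaka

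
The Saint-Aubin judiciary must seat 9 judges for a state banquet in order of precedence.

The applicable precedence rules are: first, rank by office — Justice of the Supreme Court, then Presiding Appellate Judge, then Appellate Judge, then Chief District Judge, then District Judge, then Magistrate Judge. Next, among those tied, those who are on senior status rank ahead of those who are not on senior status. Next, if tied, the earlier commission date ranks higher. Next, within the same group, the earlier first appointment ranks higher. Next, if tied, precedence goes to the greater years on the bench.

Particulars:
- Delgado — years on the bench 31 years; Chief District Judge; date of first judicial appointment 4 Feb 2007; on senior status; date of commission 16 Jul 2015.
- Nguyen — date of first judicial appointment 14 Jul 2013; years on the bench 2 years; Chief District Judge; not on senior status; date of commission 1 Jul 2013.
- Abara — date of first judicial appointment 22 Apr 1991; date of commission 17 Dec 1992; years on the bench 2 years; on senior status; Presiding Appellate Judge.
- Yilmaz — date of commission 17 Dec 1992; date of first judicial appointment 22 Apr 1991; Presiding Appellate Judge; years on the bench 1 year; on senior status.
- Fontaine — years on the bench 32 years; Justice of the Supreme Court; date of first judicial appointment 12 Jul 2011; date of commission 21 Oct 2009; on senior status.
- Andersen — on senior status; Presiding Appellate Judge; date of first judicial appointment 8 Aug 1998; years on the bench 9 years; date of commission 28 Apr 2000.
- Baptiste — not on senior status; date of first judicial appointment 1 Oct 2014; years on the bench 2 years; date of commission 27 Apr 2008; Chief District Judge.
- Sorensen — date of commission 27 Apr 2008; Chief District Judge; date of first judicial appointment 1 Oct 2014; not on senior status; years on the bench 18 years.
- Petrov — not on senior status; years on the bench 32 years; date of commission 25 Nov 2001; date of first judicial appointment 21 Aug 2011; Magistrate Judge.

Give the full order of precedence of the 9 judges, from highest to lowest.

By office: Fontaine (Justice of the Supreme Court); then Abara, Yilmaz and Andersen (Presiding Appellate Judge); then Delgado, Sorensen, Baptiste and Nguyen (Chief District Judge); then Petrov (Magistrate Judge).
Abara, Yilmaz and Andersen are each on senior status, so the next rule applies.
Among Abara, Yilmaz and Andersen, by date of commission (earlier first): Abara and Yilmaz (17 Dec 1992) before Andersen (28 Apr 2000).
Abara and Yilmaz both have date of first judicial appointment 22 Apr 1991, so the next rule applies.
Among Abara and Yilmaz, by years on the bench (higher first): Abara (2 years) before Yilmaz (1 year).
Among Delgado, Sorensen, Baptiste and Nguyen, on senior status before not on senior status: Delgado (on senior status) before Sorensen, Baptiste and Nguyen (not on senior status).
Among Sorensen, Baptiste and Nguyen, by date of commission (earlier first): Sorensen and Baptiste (27 Apr 2008) before Nguyen (1 Jul 2013).
Sorensen and Baptiste both have date of first judicial appointment 1 Oct 2014, so the next rule applies.
Among Sorensen and Baptiste, by years on the bench (higher first): Sorensen (18 years) before Baptiste (2 years).
Full order: Fontaine, Abara, Yilmaz, Andersen, Delgado, Sorensen, Baptiste, Nguyen, Petrov.

Fontaine, Abara, Yilmaz, Andersen, Delgado, Sorensen, Baptiste, Nguyen, Petrov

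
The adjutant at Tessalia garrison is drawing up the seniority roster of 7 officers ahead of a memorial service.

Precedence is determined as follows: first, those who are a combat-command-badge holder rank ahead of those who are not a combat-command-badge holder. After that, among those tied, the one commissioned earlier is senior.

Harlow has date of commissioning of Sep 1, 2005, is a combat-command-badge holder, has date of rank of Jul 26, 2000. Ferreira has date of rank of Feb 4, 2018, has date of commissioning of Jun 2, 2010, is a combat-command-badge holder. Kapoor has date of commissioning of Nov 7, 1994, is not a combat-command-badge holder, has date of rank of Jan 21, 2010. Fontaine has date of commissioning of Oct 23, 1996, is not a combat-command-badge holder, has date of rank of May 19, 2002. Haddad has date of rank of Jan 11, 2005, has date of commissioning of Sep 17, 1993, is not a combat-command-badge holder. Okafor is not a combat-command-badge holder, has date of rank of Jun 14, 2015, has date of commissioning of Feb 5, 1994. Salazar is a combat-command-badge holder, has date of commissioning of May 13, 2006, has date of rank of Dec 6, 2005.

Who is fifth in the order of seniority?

By the first rule: Harlow, Salazar and Ferreira (each a combat-command-badge holder); then Haddad, Okafor, Kapoor and Fontaine (each not a combat-command-badge holder).
Among Harlow, Salazar and Ferreira, by date of commissioning (earlier first): Harlow (Sep 1, 2005) before Salazar (May 13, 2006) before Ferreira (Jun 2, 2010).
Among Haddad, Okafor, Kapoor and Fontaine, by date of commissioning (earlier first): Haddad (Sep 17, 1993) before Okafor (Feb 5, 1994) before Kapoor (Nov 7, 1994) before Fontaine (Oct 23, 1996).
Order: Harlow, Salazar, Ferreira, Haddad, Okafor, Kapoor, Fontaine.

Okafor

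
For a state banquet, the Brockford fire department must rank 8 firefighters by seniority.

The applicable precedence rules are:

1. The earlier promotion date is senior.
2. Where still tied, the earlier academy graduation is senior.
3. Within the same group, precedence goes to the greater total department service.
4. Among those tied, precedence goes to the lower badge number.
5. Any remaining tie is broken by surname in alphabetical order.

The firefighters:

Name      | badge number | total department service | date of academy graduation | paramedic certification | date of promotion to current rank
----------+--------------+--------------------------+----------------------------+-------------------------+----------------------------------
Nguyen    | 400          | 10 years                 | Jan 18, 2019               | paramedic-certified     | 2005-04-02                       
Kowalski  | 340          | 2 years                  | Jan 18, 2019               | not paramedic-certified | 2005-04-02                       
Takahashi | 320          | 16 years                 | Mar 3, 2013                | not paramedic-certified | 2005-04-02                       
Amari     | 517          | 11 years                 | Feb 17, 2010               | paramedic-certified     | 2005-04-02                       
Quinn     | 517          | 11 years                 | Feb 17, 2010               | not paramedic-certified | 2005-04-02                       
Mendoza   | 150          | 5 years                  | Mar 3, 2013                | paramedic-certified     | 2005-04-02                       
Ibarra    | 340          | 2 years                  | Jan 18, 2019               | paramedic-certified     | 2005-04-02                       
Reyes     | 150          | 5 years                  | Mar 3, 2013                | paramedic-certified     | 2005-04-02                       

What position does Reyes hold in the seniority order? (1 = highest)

By date of promotion to current rank (earlier first): Amari, Quinn, Takahashi, Mendoza, Reyes, Nguyen, Ibarra and Kowalski (each 2005-04-02).
Among Amari, Quinn, Takahashi, Mendoza, Reyes, Nguyen, Ibarra and Kowalski, by date of academy graduation (earlier first): Amari and Quinn (Feb 17, 2010) before Takahashi, Mendoza and Reyes (Mar 3, 2013) before Nguyen, Ibarra and Kowalski (Jan 18, 2019).
Amari and Quinn both have total department service 11 years, so the next rule applies.
Amari and Quinn both have badge number 517, so the next rule applies.
Among Amari and Quinn, alphabetically by surname: Amari before Quinn.
Among Takahashi, Mendoza and Reyes, by total department service (higher first): Takahashi (16 years) before Mendoza and Reyes (5 years).
Mendoza and Reyes both have badge number 150, so the next rule applies.
Among Mendoza and Reyes, alphabetically by surname: Mendoza before Reyes.
Among Nguyen, Ibarra and Kowalski, by total department service (higher first): Nguyen (10 years) before Ibarra and Kowalski (2 years).
Ibarra and Kowalski both have badge number 340, so the next rule applies.
Among Ibarra and Kowalski, alphabetically by surname: Ibarra before Kowalski.
Order: Amari, Quinn, Takahashi, Mendoza, Reyes, Nguyen, Ibarra, Kowalski. So position 5.

5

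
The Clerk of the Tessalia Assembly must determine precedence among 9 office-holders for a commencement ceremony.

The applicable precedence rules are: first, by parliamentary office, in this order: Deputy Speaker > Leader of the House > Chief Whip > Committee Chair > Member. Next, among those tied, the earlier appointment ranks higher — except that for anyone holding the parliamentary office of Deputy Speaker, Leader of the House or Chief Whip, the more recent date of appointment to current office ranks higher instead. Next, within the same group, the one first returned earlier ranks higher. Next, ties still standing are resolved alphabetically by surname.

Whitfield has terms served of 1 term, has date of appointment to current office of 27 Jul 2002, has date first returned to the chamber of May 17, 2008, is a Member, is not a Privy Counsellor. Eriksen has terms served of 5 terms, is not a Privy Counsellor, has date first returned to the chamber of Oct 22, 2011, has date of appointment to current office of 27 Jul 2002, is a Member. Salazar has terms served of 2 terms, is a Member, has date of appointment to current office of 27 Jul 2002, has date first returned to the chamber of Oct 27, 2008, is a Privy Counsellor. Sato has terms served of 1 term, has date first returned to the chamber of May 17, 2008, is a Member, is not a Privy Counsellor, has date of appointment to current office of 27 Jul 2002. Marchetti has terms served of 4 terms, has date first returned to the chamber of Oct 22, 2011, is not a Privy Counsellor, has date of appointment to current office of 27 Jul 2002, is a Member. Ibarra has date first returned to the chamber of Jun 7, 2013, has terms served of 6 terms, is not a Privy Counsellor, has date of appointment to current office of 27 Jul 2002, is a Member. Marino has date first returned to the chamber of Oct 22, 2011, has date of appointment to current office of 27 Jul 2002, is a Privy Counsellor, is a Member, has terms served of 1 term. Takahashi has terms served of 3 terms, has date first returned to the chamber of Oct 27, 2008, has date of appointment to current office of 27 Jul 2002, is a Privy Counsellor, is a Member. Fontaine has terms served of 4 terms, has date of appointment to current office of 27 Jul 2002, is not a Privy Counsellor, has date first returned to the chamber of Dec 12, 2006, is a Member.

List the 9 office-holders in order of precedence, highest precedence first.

Fontaine, Sato, Whitfield, Salazar, Takahashi, Eriksen, Marchetti, Marino, Ibarra

By parliamentary office: Fontaine, Sato, Whitfield, Salazar, Takahashi, Eriksen, Marchetti, Marino and Ibarra (Member).
Fontaine, Sato, Whitfield, Salazar, Takahashi, Eriksen, Marchetti, Marino and Ibarra all have date of appointment to current office 27 Jul 2002, so the next rule applies.
Among Fontaine, Sato, Whitfield, Salazar, Takahashi, Eriksen, Marchetti, Marino and Ibarra, by date first returned to the chamber (earlier first): Fontaine (Dec 12, 2006) before Sato and Whitfield (May 17, 2008) before Salazar and Takahashi (Oct 27, 2008) before Eriksen, Marchetti and Marino (Oct 22, 2011) before Ibarra (Jun 7, 2013).
Among Sato and Whitfield, alphabetically by surname: Sato before Whitfield.
Among Salazar and Takahashi, alphabetically by surname: Salazar before Takahashi.
Among Eriksen, Marchetti and Marino, alphabetically by surname: Eriksen before Marchetti before Marino.
Full order: Fontaine, Sato, Whitfield, Salazar, Takahashi, Eriksen, Marchetti, Marino, Ibarra.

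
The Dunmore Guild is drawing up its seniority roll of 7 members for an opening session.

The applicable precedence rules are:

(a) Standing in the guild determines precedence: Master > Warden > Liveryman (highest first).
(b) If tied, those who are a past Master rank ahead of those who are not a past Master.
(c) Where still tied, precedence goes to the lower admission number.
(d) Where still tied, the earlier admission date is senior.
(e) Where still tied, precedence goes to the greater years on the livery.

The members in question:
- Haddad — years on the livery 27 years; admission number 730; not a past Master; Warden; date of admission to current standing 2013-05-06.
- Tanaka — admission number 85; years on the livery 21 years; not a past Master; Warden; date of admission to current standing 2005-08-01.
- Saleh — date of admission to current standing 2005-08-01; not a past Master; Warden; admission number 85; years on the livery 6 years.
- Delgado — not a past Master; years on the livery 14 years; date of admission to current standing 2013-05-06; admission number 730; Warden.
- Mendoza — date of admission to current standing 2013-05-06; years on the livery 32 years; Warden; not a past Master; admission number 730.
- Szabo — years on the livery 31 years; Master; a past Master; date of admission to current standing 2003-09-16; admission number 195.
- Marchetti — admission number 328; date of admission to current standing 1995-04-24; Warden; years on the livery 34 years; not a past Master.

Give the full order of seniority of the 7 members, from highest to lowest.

By standing in the guild: Szabo (Master); then Tanaka, Saleh, Marchetti, Mendoza, Haddad and Delgado (Warden).
Tanaka, Saleh, Marchetti, Mendoza, Haddad and Delgado are each not a past Master, so the next rule applies.
Among Tanaka, Saleh, Marchetti, Mendoza, Haddad and Delgado, by admission number (lower first): Tanaka and Saleh (85) before Marchetti (328) before Mendoza, Haddad and Delgado (730).
Tanaka and Saleh both have date of admission to current standing 2005-08-01, so the next rule applies.
Among Tanaka and Saleh, by years on the livery (higher first): Tanaka (21 years) before Saleh (6 years).
Mendoza, Haddad and Delgado all have date of admission to current standing 2013-05-06, so the next rule applies.
Among Mendoza, Haddad and Delgado, by years on the livery (higher first): Mendoza (32 years) before Haddad (27 years) before Delgado (14 years).
Full order: Szabo, Tanaka, Saleh, Marchetti, Mendoza, Haddad, Delgado.

Szabo, Tanaka, Saleh, Marchetti, Mendoza, Haddad, Delgado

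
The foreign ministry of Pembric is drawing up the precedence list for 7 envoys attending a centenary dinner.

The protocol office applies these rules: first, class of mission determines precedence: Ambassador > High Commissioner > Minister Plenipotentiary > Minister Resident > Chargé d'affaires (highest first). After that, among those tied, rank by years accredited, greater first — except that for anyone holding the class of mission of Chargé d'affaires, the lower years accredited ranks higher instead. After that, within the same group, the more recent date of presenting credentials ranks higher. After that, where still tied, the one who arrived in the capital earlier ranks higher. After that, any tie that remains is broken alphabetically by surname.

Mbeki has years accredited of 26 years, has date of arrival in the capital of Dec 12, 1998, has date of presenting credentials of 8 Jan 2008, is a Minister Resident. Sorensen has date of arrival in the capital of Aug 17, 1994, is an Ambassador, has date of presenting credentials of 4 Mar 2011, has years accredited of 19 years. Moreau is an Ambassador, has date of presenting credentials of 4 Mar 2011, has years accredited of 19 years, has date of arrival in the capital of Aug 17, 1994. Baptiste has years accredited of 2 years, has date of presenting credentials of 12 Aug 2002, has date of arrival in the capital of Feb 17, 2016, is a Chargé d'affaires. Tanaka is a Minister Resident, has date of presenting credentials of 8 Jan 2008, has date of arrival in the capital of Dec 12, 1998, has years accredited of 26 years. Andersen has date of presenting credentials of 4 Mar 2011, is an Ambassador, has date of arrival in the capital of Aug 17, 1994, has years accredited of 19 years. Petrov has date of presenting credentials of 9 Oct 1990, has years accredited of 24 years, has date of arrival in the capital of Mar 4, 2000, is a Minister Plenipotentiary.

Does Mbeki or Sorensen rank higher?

By class of mission: Andersen, Moreau and Sorensen (Ambassador); then Petrov (Minister Plenipotentiary); then Mbeki and Tanaka (Minister Resident); then Baptiste (Chargé d'affaires).
Andersen, Moreau and Sorensen all have years accredited 19 years, so the next rule applies.
Andersen, Moreau and Sorensen all have date of presenting credentials 4 Mar 2011, so the next rule applies.
Andersen, Moreau and Sorensen all have date of arrival in the capital Aug 17, 1994, so the next rule applies.
Among Andersen, Moreau and Sorensen, alphabetically by surname: Andersen before Moreau before Sorensen.
Mbeki and Tanaka both have years accredited 26 years, so the next rule applies.
Mbeki and Tanaka both have date of presenting credentials 8 Jan 2008, so the next rule applies.
Mbeki and Tanaka both have date of arrival in the capital Dec 12, 1998, so the next rule applies.
Among Mbeki and Tanaka, alphabetically by surname: Mbeki before Tanaka.
So Sorensen takes precedence.

Sorensen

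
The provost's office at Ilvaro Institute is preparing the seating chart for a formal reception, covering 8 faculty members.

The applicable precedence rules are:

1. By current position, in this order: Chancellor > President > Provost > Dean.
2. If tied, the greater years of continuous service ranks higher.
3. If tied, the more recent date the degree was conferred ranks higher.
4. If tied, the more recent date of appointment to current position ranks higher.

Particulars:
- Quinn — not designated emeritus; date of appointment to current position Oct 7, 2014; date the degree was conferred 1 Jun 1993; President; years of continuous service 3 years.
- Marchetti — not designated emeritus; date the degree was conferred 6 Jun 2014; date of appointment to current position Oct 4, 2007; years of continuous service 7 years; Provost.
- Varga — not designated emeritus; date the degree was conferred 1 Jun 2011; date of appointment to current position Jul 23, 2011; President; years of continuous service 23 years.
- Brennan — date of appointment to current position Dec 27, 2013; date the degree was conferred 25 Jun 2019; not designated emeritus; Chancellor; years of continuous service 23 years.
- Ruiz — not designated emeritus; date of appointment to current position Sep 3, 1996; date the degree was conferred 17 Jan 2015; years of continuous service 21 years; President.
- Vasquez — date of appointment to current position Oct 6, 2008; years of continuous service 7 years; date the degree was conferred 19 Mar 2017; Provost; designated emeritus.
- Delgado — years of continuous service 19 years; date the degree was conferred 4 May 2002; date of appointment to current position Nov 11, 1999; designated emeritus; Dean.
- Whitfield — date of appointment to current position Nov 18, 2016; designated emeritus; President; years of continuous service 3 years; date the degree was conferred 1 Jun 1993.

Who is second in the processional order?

By current position: Brennan (Chancellor); then Varga, Ruiz, Whitfield and Quinn (President); then Vasquez and Marchetti (Provost); then Delgado (Dean).
Among Varga, Ruiz, Whitfield and Quinn, by years of continuous service (higher first): Varga (23 years) before Ruiz (21 years) before Whitfield and Quinn (3 years).
Whitfield and Quinn both have date the degree was conferred 1 Jun 1993, so the next rule applies.
Among Whitfield and Quinn, by date of appointment to current position (later first): Whitfield (Nov 18, 2016) before Quinn (Oct 7, 2014).
Vasquez and Marchetti both have years of continuous service 7 years, so the next rule applies.
Among Vasquez and Marchetti, by date the degree was conferred (later first): Vasquez (19 Mar 2017) before Marchetti (6 Jun 2014).
Order: Brennan, Varga, Ruiz, Whitfield, Quinn, Vasquez, Marchetti, Delgado.

Varga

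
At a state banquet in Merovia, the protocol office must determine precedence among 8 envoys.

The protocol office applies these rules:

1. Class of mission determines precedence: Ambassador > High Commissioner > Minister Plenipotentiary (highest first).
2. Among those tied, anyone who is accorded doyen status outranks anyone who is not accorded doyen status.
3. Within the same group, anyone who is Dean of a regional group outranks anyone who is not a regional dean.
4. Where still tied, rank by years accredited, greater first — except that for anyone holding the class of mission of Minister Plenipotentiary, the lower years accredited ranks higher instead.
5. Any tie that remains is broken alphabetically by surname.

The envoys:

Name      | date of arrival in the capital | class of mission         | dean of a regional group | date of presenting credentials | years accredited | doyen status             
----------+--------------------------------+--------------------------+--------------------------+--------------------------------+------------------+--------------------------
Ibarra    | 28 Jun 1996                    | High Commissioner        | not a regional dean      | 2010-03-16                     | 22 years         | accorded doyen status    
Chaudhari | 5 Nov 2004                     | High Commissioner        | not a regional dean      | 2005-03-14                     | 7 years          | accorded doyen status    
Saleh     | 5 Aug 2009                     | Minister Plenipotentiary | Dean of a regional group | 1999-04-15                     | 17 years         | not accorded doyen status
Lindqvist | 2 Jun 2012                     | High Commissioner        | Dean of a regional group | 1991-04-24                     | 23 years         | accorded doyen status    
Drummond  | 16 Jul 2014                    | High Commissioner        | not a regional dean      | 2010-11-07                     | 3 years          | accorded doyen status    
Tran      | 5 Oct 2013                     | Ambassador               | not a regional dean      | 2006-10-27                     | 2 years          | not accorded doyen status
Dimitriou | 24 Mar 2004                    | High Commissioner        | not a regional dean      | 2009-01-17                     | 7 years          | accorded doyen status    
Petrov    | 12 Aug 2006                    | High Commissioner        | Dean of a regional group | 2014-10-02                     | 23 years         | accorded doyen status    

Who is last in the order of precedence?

By class of mission: Tran (Ambassador); then Lindqvist, Petrov, Ibarra, Chaudhari, Dimitriou and Drummond (High Commissioner); then Saleh (Minister Plenipotentiary).
Lindqvist, Petrov, Ibarra, Chaudhari, Dimitriou and Drummond are each accorded doyen status, so the next rule applies.
Among Lindqvist, Petrov, Ibarra, Chaudhari, Dimitriou and Drummond, Dean of a regional group before not a regional dean: Lindqvist and Petrov (Dean of a regional group) before Ibarra, Chaudhari, Dimitriou and Drummond (not a regional dean).
Lindqvist and Petrov both have years accredited 23 years, so the next rule applies.
Among Lindqvist and Petrov, alphabetically by surname: Lindqvist before Petrov.
Among Ibarra, Chaudhari, Dimitriou and Drummond, by years accredited (higher first): Ibarra (22 years) before Chaudhari and Dimitriou (7 years) before Drummond (3 years).
Among Chaudhari and Dimitriou, alphabetically by surname: Chaudhari before Dimitriou.
Order: Tran, Lindqvist, Petrov, Ibarra, Chaudhari, Dimitriou, Drummond, Saleh.

Saleh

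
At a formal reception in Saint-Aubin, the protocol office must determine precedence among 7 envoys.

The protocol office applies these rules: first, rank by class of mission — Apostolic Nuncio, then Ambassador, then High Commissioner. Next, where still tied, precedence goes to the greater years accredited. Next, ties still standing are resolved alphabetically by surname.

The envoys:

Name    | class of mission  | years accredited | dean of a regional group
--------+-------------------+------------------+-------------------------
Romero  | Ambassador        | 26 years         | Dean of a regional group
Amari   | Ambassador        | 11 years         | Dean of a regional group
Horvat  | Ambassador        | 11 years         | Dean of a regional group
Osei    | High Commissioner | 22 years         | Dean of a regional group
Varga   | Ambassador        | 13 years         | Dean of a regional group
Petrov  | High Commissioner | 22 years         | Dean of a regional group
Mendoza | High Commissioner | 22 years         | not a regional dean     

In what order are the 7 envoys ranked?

Romero, Varga, Amari, Horvat, Mendoza, Osei, Petrov

By class of mission: Romero, Varga, Amari and Horvat (Ambassador); then Mendoza, Osei and Petrov (High Commissioner).
Among Romero, Varga, Amari and Horvat, by years accredited (higher first): Romero (26 years) before Varga (13 years) before Amari and Horvat (11 years).
Among Amari and Horvat, alphabetically by surname: Amari before Horvat.
Mendoza, Osei and Petrov all have years accredited 22 years, so the next rule applies.
Among Mendoza, Osei and Petrov, alphabetically by surname: Mendoza before Osei before Petrov.
Full order: Romero, Varga, Amari, Horvat, Mendoza, Osei, Petrov.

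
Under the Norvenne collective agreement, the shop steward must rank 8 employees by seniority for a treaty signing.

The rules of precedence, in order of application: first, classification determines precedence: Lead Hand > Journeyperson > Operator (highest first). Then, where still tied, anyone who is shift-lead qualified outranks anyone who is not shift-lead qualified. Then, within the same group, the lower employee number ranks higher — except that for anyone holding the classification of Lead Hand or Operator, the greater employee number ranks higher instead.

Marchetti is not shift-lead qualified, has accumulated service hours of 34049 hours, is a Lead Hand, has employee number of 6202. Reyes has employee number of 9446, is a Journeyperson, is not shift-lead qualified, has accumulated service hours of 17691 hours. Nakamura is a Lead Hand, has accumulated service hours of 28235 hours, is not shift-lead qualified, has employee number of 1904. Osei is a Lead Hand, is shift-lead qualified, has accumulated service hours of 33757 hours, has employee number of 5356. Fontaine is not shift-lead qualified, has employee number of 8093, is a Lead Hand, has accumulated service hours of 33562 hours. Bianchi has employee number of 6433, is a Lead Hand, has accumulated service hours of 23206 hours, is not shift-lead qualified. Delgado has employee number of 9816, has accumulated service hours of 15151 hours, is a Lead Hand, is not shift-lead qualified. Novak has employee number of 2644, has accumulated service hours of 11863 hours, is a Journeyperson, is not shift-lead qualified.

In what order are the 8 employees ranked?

Osei, Delgado, Fontaine, Bianchi, Marchetti, Nakamura, Novak, Reyes

By classification: Osei, Delgado, Fontaine, Bianchi, Marchetti and Nakamura (Lead Hand); then Novak and Reyes (Journeyperson).
Among Osei, Delgado, Fontaine, Bianchi, Marchetti and Nakamura, shift-lead qualified before not shift-lead qualified: Osei (shift-lead qualified) before Delgado, Fontaine, Bianchi, Marchetti and Nakamura (not shift-lead qualified).
Among Delgado, Fontaine, Bianchi, Marchetti and Nakamura, by employee number (higher first) (reversed rule for this group): Delgado (9816) before Fontaine (8093) before Bianchi (6433) before Marchetti (6202) before Nakamura (1904).
Novak and Reyes are each not shift-lead qualified, so the next rule applies.
Among Novak and Reyes, by employee number (lower first): Novak (2644) before Reyes (9446).
Full order: Osei, Delgado, Fontaine, Bianchi, Marchetti, Nakamura, Novak, Reyes.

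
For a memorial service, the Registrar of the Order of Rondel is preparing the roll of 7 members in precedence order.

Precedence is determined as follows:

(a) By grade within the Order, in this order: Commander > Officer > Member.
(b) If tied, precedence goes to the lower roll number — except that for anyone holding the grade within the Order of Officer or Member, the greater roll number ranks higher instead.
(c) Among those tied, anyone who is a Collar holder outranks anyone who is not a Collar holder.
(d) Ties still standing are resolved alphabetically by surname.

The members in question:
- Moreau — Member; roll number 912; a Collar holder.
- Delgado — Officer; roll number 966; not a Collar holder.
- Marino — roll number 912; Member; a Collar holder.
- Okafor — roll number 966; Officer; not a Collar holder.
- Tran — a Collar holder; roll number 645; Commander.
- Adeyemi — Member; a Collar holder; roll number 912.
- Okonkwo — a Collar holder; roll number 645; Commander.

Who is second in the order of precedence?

By grade within the Order: Okonkwo and Tran (Commander); then Delgado and Okafor (Officer); then Adeyemi, Marino and Moreau (Member).
Okonkwo and Tran both have roll number 645, so the next rule applies.
Okonkwo and Tran are each a Collar holder, so the next rule applies.
Among Okonkwo and Tran, alphabetically by surname: Okonkwo before Tran.
Delgado and Okafor both have roll number 966, so the next rule applies.
Delgado and Okafor are each not a Collar holder, so the next rule applies.
Among Delgado and Okafor, alphabetically by surname: Delgado before Okafor.
Adeyemi, Marino and Moreau all have roll number 912, so the next rule applies.
Adeyemi, Marino and Moreau are each a Collar holder, so the next rule applies.
Among Adeyemi, Marino and Moreau, alphabetically by surname: Adeyemi before Marino before Moreau.
Order: Okonkwo, Tran, Delgado, Okafor, Adeyemi, Marino, Moreau.

Tran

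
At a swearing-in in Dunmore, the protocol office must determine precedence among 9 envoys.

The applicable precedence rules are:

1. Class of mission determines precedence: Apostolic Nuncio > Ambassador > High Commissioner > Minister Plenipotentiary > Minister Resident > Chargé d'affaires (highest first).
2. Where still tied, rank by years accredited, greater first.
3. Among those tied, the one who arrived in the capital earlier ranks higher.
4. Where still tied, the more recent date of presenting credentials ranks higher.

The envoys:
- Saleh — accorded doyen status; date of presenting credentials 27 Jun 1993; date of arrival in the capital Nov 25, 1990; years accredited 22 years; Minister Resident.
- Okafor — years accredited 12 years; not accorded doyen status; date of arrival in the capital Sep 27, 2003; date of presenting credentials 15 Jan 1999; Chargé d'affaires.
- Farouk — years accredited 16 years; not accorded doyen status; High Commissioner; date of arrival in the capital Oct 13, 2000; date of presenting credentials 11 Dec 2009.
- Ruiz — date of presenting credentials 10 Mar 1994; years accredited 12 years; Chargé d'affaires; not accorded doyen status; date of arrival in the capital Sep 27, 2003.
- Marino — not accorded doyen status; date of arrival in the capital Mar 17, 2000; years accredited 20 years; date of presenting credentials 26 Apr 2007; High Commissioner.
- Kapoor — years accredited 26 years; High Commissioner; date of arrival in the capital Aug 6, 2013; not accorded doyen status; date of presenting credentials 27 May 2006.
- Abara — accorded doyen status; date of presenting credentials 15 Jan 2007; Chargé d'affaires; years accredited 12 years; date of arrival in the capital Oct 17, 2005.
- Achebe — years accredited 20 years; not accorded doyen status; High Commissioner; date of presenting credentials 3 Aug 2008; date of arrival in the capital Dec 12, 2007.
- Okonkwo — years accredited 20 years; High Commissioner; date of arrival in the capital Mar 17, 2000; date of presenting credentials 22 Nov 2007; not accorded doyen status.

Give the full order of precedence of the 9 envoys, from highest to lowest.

Kapoor, Okonkwo, Marino, Achebe, Farouk, Saleh, Okafor, Ruiz, Abara

By class of mission: Kapoor, Okonkwo, Marino, Achebe and Farouk (High Commissioner); then Saleh (Minister Resident); then Okafor, Ruiz and Abara (Chargé d'affaires).
Among Kapoor, Okonkwo, Marino, Achebe and Farouk, by years accredited (higher first): Kapoor (26 years) before Okonkwo, Marino and Achebe (20 years) before Farouk (16 years).
Among Okonkwo, Marino and Achebe, by date of arrival in the capital (earlier first): Okonkwo and Marino (Mar 17, 2000) before Achebe (Dec 12, 2007).
Among Okonkwo and Marino, by date of presenting credentials (later first): Okonkwo (22 Nov 2007) before Marino (26 Apr 2007).
Okafor, Ruiz and Abara all have years accredited 12 years, so the next rule applies.
Among Okafor, Ruiz and Abara, by date of arrival in the capital (earlier first): Okafor and Ruiz (Sep 27, 2003) before Abara (Oct 17, 2005).
Among Okafor and Ruiz, by date of presenting credentials (later first): Okafor (15 Jan 1999) before Ruiz (10 Mar 1994).
Full order: Kapoor, Okonkwo, Marino, Achebe, Farouk, Saleh, Okafor, Ruiz, Abara.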